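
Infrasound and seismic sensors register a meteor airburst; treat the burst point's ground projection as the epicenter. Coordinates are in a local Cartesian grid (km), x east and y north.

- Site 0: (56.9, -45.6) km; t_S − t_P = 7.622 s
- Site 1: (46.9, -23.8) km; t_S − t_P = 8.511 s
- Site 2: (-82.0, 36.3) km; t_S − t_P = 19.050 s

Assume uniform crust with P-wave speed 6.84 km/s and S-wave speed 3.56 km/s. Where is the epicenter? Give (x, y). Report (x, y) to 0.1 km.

x ≈ 7.5 km, y ≈ -73.2 km

Distance from S−P lag: d = Δt · v_P v_S / (v_P − v_S) = Δt · (6.84·3.56)/(6.84−3.56) ≈ 7.4239·Δt.
So d_Site 0 = 56.58, d_Site 1 = 63.18, d_Site 2 = 141.43 km.
Circle about each station: (x − 56.9)² + (y + 45.6)² = 56.58²; (x − 46.9)² + (y + 23.8)² = 63.18²; (x + 82.0)² + (y − 36.3)² = 141.43².
Subtracting the Site 0 equation from the Site 1 and Site 2 equations removes the quadratic terms:
-20.0 x + 43.6 y = -3341.34
-277.8 x + 163.8 y = -14076.43
Solving the 2×2 system: x ≈ 7.5, y ≈ -73.2 km.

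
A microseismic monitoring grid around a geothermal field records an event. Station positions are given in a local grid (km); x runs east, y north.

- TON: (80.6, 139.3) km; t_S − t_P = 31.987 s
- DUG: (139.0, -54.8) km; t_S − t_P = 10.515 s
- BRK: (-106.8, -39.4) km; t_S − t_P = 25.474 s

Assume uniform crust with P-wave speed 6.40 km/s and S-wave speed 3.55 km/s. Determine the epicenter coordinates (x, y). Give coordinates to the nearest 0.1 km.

(81.4, -115.7)

Distance from S−P lag: d = Δt · v_P v_S / (v_P − v_S) = Δt · (6.40·3.55)/(6.40−3.55) ≈ 7.9719·Δt.
So d_TON = 255.00, d_DUG = 83.82, d_BRK = 203.08 km.
Circle about each station: (x − 80.6)² + (y − 139.3)² = 255.00²; (x − 139.0)² + (y + 54.8)² = 83.82²; (x + 106.8)² + (y + 39.4)² = 203.08².
Subtracting pairs of circle equations eliminates x²+y² and gives linear equations (the radical axes):
116.8 x − 388.2 y = 54422.40
-374.8 x − 357.4 y = 10841.26
Solving the 2×2 system: x ≈ 81.4, y ≈ -115.7 km.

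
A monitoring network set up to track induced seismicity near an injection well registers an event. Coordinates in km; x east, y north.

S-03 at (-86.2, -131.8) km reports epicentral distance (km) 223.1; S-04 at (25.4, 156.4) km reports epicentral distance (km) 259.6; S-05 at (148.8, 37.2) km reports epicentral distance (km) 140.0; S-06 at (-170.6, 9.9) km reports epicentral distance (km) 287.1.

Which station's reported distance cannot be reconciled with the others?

Solve using three stations at a time. Using S-04, S-05, S-06 (subtract circle equations pairwise → linear system) gives (x, y) ≈ (97.4, -93.0).
Distances from that point to each station vs reported:
  S-03: calculated 187.7 vs reported 223.1 → residual 35.4 km
  S-04: calculated 259.6 vs reported 259.6 → residual 0.0 km
  S-05: calculated 140.0 vs reported 140.0 → residual 0.0 km
  S-06: calculated 287.1 vs reported 287.1 → residual 0.0 km
S-04, S-05, S-06 are mutually consistent (residuals ≈ 0); S-03 is off by 35.4 km.

S-03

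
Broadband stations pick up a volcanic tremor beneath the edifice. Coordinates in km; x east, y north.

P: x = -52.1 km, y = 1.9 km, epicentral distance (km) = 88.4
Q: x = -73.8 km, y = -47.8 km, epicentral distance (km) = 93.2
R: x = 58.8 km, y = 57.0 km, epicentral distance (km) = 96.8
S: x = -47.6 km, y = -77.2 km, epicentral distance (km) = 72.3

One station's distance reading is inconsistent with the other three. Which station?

Solve using three stations at a time. Using P, Q, S (subtract circle equations pairwise → linear system) gives (x, y) ≈ (19.3, -50.1).
Distances from that point to each station vs reported:
  P: calculated 88.3 vs reported 88.4 → residual 0.1 km
  Q: calculated 93.1 vs reported 93.2 → residual 0.1 km
  R: calculated 114.1 vs reported 96.8 → residual 17.3 km
  S: calculated 72.1 vs reported 72.3 → residual 0.2 km
P, Q, S are mutually consistent (residuals ≈ 0); R is off by 17.3 km.

R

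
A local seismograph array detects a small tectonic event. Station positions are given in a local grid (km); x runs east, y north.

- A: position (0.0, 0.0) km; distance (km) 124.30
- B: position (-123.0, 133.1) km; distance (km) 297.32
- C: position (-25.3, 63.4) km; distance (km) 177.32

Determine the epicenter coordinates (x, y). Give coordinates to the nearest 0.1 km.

(116.7, -42.8)

Circle about each station: x² + y² = 124.30²; (x + 123.0)² + (y − 133.1)² = 297.32²; (x + 25.3)² + (y − 63.4)² = 177.32².
Subtracting pairs of circle equations eliminates x²+y² and gives linear equations (the radical axes):
-246.0 x + 266.2 y = -40104.08
-50.6 x + 126.8 y = -11332.24
Solving the 2×2 system: x ≈ 116.7, y ≈ -42.8 km.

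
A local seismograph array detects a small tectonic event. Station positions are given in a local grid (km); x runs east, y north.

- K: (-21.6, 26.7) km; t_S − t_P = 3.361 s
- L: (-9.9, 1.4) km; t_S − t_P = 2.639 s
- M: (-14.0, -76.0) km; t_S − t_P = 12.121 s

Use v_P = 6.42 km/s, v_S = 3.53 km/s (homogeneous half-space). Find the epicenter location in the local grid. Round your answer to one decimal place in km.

Distance from S−P lag: d = Δt · v_P v_S / (v_P − v_S) = Δt · (6.42·3.53)/(6.42−3.53) ≈ 7.8417·Δt.
So d_K = 26.36, d_L = 20.69, d_M = 95.05 km.
Circle about each station: (x + 21.6)² + (y − 26.7)² = 26.36²; (x + 9.9)² + (y − 1.4)² = 20.69²; (x + 14.0)² + (y + 76.0)² = 95.05².
Subtracting the K equation from the L and M equations removes the quadratic terms:
23.4 x − 50.6 y = -812.71
15.2 x − 205.4 y = -3547.10
Solving the 2×2 system: x ≈ 3.1, y ≈ 17.5 km.

x ≈ 3.1 km, y ≈ 17.5 km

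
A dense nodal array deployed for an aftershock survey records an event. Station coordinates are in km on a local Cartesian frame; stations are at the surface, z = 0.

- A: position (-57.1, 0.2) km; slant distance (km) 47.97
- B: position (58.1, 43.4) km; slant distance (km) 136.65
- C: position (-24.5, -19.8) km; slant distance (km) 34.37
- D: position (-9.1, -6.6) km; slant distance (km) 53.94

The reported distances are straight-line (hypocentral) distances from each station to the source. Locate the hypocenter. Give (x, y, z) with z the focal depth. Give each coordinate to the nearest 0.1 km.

(-45.4, -45.3, 9.7)

Each station gives a sphere (x−x_i)² + (y−y_i)² + z² = d_i² (stations at z=0).
Subtracting the A sphere from B and C: z² cancels, leaving linear equations in x and y:
230.4 x + 86.4 y = -14373.38
65.2 x − 40.0 y = -1148.34
Solving: x ≈ -45.400, y ≈ -45.293 km (keep extra digits for the depth step; rounded: -45.4, -45.3).
Then from the A sphere: z² = 47.97² − (x + 57.1)² − (y − 0.2)² with x = -45.400, y = -45.293, so z ≈ 9.727 ≈ 9.7 km.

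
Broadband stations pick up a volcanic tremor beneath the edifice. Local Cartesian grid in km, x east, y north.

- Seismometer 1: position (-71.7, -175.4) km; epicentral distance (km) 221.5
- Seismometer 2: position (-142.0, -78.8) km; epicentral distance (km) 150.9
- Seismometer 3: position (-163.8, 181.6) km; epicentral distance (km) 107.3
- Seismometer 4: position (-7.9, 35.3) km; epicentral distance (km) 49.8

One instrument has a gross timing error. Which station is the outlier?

Seismometer 3

Solve using three stations at a time. Using Seismometer 1, Seismometer 2, Seismometer 4 (subtract circle equations pairwise → linear system) gives (x, y) ≈ (-56.6, 45.6).
Distances from that point to each station vs reported:
  Seismometer 1: calculated 221.5 vs reported 221.5 → residual 0.0 km
  Seismometer 2: calculated 150.9 vs reported 150.9 → residual 0.0 km
  Seismometer 3: calculated 173.2 vs reported 107.3 → residual 65.9 km
  Seismometer 4: calculated 49.7 vs reported 49.8 → residual 0.1 km
Seismometer 1, Seismometer 2, Seismometer 4 are mutually consistent (residuals ≈ 0); Seismometer 3 is off by 65.9 km.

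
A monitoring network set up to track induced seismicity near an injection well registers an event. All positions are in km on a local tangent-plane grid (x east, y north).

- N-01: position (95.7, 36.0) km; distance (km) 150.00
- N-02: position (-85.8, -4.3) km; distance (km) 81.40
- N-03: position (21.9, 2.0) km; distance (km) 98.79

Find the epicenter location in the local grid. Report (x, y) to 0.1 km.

Circle about each station: (x − 95.7)² + (y − 36.0)² = 150.00²; (x + 85.8)² + (y + 4.3)² = 81.40²; (x − 21.9)² + (y − 2.0)² = 98.79².
Subtracting pairs of circle equations eliminates x²+y² and gives linear equations (the radical axes):
-363.0 x − 80.6 y = 12799.68
-147.6 x − 68.0 y = 2769.66
Solving the 2×2 system: x ≈ -50.6, y ≈ 69.1 km.
Check against N-01 (with the unrounded x, y): √((x − 95.7)²+(y − 36.0)²) = 150.01 ≈ 150.00 km. ✓

-50.6 km east, 69.1 km north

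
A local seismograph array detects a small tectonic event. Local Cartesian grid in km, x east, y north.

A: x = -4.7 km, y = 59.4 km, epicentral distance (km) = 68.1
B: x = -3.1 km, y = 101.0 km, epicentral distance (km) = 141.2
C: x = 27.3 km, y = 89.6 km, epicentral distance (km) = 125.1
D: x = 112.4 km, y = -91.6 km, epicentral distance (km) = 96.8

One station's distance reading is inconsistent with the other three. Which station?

A

Solve using three stations at a time. Using B, C, D (subtract circle equations pairwise → linear system) gives (x, y) ≈ (33.6, -35.3).
Distances from that point to each station vs reported:
  A: calculated 102.2 vs reported 68.1 → residual 34.1 km
  B: calculated 141.2 vs reported 141.2 → residual 0.0 km
  C: calculated 125.1 vs reported 125.1 → residual 0.0 km
  D: calculated 96.8 vs reported 96.8 → residual 0.0 km
B, C, D are mutually consistent (residuals ≈ 0); A is off by 34.1 km.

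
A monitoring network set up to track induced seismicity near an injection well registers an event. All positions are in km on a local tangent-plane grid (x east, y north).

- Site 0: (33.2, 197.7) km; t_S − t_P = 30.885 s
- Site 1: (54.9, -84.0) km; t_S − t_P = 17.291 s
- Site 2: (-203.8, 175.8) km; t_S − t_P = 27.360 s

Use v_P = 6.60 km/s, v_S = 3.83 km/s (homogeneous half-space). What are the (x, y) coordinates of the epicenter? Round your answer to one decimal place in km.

Distance from S−P lag: d = Δt · v_P v_S / (v_P − v_S) = Δt · (6.60·3.83)/(6.60−3.83) ≈ 9.1256·Δt.
So d_Site 0 = 281.85, d_Site 1 = 157.79, d_Site 2 = 249.68 km.
Circle about each station: (x − 33.2)² + (y − 197.7)² = 281.85²; (x − 54.9)² + (y + 84.0)² = 157.79²; (x + 203.8)² + (y − 175.8)² = 249.68².
Subtracting the Site 0 equation from the Site 1 and Site 2 equations removes the quadratic terms:
43.4 x − 563.4 y = 24424.22
-474.0 x − 43.8 y = 49351.87
Solving the 2×2 system: x ≈ -99.4, y ≈ -51.0 km.
Check against Site 0 (with the unrounded x, y): √((x − 33.2)²+(y − 197.7)²) = 281.85 ≈ 281.85 km. ✓

-99.4 km east, -51.0 km north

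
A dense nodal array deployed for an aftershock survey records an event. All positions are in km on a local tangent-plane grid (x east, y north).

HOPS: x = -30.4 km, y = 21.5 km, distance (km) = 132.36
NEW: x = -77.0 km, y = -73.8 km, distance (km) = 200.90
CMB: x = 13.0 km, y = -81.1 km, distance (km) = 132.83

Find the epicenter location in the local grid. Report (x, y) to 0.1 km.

(101.9, 17.6)

Circle about each station: (x + 30.4)² + (y − 21.5)² = 132.36²; (x + 77.0)² + (y + 73.8)² = 200.90²; (x − 13.0)² + (y + 81.1)² = 132.83².
Subtracting the HOPS equation from the NEW and CMB equations removes the quadratic terms:
-93.2 x − 190.6 y = -12852.61
86.8 x − 205.2 y = 5235.16
Solving the 2×2 system: x ≈ 101.9, y ≈ 17.6 km.
Check against HOPS (with the unrounded x, y): √((x + 30.4)²+(y − 21.5)²) = 132.37 ≈ 132.36 km. ✓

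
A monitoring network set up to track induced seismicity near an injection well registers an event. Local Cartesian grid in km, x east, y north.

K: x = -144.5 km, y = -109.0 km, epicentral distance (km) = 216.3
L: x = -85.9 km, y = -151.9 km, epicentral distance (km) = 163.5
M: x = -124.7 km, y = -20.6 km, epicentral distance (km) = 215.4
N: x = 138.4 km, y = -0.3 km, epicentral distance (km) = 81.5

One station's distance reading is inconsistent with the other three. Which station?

N

Solve using three stations at a time. Using K, L, M (subtract circle equations pairwise → linear system) gives (x, y) ≈ (71.7, -108.8).
Distances from that point to each station vs reported:
  K: calculated 216.2 vs reported 216.3 → residual 0.1 km
  L: calculated 163.4 vs reported 163.5 → residual 0.1 km
  M: calculated 215.3 vs reported 215.4 → residual 0.1 km
  N: calculated 127.4 vs reported 81.5 → residual 45.9 km
K, L, M are mutually consistent (residuals ≈ 0); N is off by 45.9 km.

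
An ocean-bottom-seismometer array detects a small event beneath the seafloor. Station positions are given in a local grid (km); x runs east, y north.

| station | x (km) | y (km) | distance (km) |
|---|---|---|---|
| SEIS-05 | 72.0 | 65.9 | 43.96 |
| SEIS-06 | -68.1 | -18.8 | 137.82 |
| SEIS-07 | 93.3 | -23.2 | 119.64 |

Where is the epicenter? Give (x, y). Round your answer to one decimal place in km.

29.8 km east, 78.2 km north

Circle about each station: (x − 72.0)² + (y − 65.9)² = 43.96²; (x + 68.1)² + (y + 18.8)² = 137.82²; (x − 93.3)² + (y + 23.2)² = 119.64².
Subtracting the SEIS-05 equation from the SEIS-06 and SEIS-07 equations removes the quadratic terms:
-280.2 x − 169.4 y = -21597.63
42.6 x − 178.2 y = -12664.93
Solving the 2×2 system: x ≈ 29.8, y ≈ 78.2 km.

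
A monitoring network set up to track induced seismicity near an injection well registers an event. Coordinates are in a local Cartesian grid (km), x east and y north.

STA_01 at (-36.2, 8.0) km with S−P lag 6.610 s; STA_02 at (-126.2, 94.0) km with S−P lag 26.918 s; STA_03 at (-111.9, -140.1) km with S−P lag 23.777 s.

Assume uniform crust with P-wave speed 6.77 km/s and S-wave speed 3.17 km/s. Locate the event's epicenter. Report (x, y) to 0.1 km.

(-23.5, -29.3)

Distance from S−P lag: d = Δt · v_P v_S / (v_P − v_S) = Δt · (6.77·3.17)/(6.77−3.17) ≈ 5.9614·Δt.
So d_STA_01 = 39.40, d_STA_02 = 160.47, d_STA_03 = 141.74 km.
Circle about each station: (x + 36.2)² + (y − 8.0)² = 39.40²; (x + 126.2)² + (y − 94.0)² = 160.47²; (x + 111.9)² + (y + 140.1)² = 141.74².
Subtracting pairs of circle equations eliminates x²+y² and gives linear equations (the radical axes):
-180.0 x + 172.0 y = -810.26
-151.4 x − 296.2 y = 12237.31
Solving the 2×2 system: x ≈ -23.5, y ≈ -29.3 km.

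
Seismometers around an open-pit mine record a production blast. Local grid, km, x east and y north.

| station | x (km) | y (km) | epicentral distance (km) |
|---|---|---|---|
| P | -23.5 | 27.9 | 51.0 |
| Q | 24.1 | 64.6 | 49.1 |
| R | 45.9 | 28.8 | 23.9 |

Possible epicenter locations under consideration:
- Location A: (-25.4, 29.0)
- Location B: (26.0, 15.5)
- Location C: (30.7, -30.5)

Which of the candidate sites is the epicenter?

For each candidate, compare |candidate − station| to the reported distance:
Location A: residuals P 48.8, Q 11.9, R 47.4 → max 48.8 km
Location B: residuals P 0.0, Q 0.0, R 0.0 → max 0.0 km
Location C: residuals P 28.7, Q 46.2, R 37.3 → max 46.2 km
Only Location B has all residuals ≈ 0.

Location B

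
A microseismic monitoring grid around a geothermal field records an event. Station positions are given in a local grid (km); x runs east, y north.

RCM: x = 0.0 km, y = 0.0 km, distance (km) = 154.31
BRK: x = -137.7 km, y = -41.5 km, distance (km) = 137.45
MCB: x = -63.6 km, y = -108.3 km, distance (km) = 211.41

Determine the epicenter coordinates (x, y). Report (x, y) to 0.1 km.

(-121.6, 95.0)

Circle about each station: x² + y² = 154.31²; (x + 137.7)² + (y + 41.5)² = 137.45²; (x + 63.6)² + (y + 108.3)² = 211.41².
Subtracting pairs of circle equations eliminates x²+y² and gives linear equations (the radical axes):
-275.4 x − 83.0 y = 25602.61
-127.2 x − 216.6 y = -5108.76
Solving the 2×2 system: x ≈ -121.6, y ≈ 95.0 km.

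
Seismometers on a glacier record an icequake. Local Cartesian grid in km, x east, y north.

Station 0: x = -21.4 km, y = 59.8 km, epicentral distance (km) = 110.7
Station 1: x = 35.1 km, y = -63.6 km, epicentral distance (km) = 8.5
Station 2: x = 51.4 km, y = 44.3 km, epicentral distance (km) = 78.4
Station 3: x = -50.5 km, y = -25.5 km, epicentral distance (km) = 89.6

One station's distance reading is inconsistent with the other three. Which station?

Solve using three stations at a time. Using Station 0, Station 2, Station 3 (subtract circle equations pairwise → linear system) gives (x, y) ≈ (38.8, -33.1).
Distances from that point to each station vs reported:
  Station 0: calculated 110.7 vs reported 110.7 → residual 0.0 km
  Station 1: calculated 30.7 vs reported 8.5 → residual 22.2 km
  Station 2: calculated 78.4 vs reported 78.4 → residual 0.0 km
  Station 3: calculated 89.6 vs reported 89.6 → residual 0.0 km
Station 0, Station 2, Station 3 are mutually consistent (residuals ≈ 0); Station 1 is off by 22.2 km.

Station 1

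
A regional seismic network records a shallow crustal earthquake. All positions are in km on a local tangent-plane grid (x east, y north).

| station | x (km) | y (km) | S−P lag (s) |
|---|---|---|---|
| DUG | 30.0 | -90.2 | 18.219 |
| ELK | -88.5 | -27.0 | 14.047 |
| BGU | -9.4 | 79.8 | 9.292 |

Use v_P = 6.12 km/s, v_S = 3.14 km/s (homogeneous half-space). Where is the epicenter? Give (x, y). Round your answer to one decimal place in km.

Distance from S−P lag: d = Δt · v_P v_S / (v_P − v_S) = Δt · (6.12·3.14)/(6.12−3.14) ≈ 6.4486·Δt.
So d_DUG = 117.49, d_ELK = 90.58, d_BGU = 59.92 km.
Circle about each station: (x − 30.0)² + (y + 90.2)² = 117.49²; (x + 88.5)² + (y + 27.0)² = 90.58²; (x + 9.4)² + (y − 79.8)² = 59.92².
Subtracting the DUG equation from the ELK and BGU equations removes the quadratic terms:
-237.0 x + 126.4 y = 5124.37
-78.8 x + 340.0 y = 7633.85
Solving the 2×2 system: x ≈ -11.0, y ≈ 19.9 km.
Check against DUG (with the unrounded x, y): √((x − 30.0)²+(y + 90.2)²) = 117.49 ≈ 117.49 km. ✓

-11.0 km east, 19.9 km north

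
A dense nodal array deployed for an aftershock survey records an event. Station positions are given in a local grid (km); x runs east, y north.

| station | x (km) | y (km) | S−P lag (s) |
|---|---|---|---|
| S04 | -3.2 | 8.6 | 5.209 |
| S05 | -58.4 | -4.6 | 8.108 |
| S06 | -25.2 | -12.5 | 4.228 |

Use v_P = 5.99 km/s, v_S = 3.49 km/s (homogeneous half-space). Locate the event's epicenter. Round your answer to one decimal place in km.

2.4 km east, -34.6 km north

Distance from S−P lag: d = Δt · v_P v_S / (v_P − v_S) = Δt · (5.99·3.49)/(5.99−3.49) ≈ 8.3620·Δt.
So d_S04 = 43.56, d_S05 = 67.80, d_S06 = 35.35 km.
Circle about each station: (x + 3.2)² + (y − 8.6)² = 43.56²; (x + 58.4)² + (y + 4.6)² = 67.80²; (x + 25.2)² + (y + 12.5)² = 35.35².
Subtracting the S04 equation from the S05 and S06 equations removes the quadratic terms:
-110.4 x − 26.4 y = 648.15
-44.0 x − 42.2 y = 1354.94
Solving the 2×2 system: x ≈ 2.4, y ≈ -34.6 km.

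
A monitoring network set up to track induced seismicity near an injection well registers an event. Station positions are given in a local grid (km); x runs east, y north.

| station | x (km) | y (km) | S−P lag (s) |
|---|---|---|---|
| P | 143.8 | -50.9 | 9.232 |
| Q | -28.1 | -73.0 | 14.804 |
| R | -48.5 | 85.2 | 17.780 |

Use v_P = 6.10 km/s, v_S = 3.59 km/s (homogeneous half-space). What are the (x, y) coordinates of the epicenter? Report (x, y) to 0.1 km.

x ≈ 79.8 km, y ≈ -2.0 km

Distance from S−P lag: d = Δt · v_P v_S / (v_P − v_S) = Δt · (6.10·3.59)/(6.10−3.59) ≈ 8.7247·Δt.
So d_P = 80.55, d_Q = 129.16, d_R = 155.13 km.
Circle about each station: (x − 143.8)² + (y + 50.9)² = 80.55²; (x + 28.1)² + (y + 73.0)² = 129.16²; (x + 48.5)² + (y − 85.2)² = 155.13².
Subtracting the P equation from the Q and R equations removes the quadratic terms:
-343.8 x − 44.2 y = -27344.64
-384.6 x + 272.2 y = -31234.97
Solving the 2×2 system: x ≈ 79.8, y ≈ -2.0 km.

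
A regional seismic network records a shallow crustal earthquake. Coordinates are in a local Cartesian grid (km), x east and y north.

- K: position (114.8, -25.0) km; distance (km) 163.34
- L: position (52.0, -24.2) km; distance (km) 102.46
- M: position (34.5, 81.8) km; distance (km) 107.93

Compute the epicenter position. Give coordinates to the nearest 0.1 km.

Circle about each station: (x − 114.8)² + (y + 25.0)² = 163.34²; (x − 52.0)² + (y + 24.2)² = 102.46²; (x − 34.5)² + (y − 81.8)² = 107.93².
Subtracting the K equation from the L and M equations removes the quadratic terms:
-125.6 x + 1.6 y = 5667.50
-160.6 x + 213.6 y = 9108.52
Solving the 2×2 system: x ≈ -45.0, y ≈ 8.8 km.

-45.0 km east, 8.8 km north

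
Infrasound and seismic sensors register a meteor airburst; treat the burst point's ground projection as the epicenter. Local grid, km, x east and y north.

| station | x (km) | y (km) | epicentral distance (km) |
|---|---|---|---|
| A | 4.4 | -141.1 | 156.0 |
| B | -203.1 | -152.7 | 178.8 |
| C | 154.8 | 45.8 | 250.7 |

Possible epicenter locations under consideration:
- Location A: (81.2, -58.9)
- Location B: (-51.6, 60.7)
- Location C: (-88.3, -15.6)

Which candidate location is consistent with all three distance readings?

Location C

For each candidate, compare |candidate − station| to the reported distance:
Location A: residuals A 43.5, B 120.6, C 122.7 → max 122.7 km
Location B: residuals A 53.4, B 82.9, C 43.8 → max 82.9 km
Location C: residuals A 0.0, B 0.0, C 0.0 → max 0.0 km
Only Location C has all residuals ≈ 0.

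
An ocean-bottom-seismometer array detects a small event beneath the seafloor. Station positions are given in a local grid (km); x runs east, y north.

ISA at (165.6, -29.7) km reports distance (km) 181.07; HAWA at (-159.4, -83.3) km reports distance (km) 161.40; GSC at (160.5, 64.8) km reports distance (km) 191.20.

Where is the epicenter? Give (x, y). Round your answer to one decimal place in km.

Circle about each station: (x − 165.6)² + (y + 29.7)² = 181.07²; (x + 159.4)² + (y + 83.3)² = 161.40²; (x − 160.5)² + (y − 64.8)² = 191.20².
Subtracting the ISA equation from the HAWA and GSC equations removes the quadratic terms:
-650.0 x − 107.2 y = 10778.18
-10.2 x + 189.0 y = -2117.26
Solving the 2×2 system: x ≈ -14.6, y ≈ -12.0 km.
Check against ISA (with the unrounded x, y): √((x − 165.6)²+(y + 29.7)²) = 181.07 ≈ 181.07 km. ✓

x ≈ -14.6 km, y ≈ -12.0 km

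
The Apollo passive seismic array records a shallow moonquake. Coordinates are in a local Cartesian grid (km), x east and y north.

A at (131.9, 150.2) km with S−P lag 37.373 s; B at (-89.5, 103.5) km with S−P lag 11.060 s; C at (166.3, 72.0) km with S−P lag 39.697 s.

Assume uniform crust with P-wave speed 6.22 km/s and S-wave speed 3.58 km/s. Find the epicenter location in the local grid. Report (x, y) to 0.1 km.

Distance from S−P lag: d = Δt · v_P v_S / (v_P − v_S) = Δt · (6.22·3.58)/(6.22−3.58) ≈ 8.4347·Δt.
So d_A = 315.23, d_B = 93.29, d_C = 334.83 km.
Circle about each station: (x − 131.9)² + (y − 150.2)² = 315.23²; (x + 89.5)² + (y − 103.5)² = 93.29²; (x − 166.3)² + (y − 72.0)² = 334.83².
Subtracting the A equation from the B and C equations removes the quadratic terms:
-442.8 x − 93.4 y = 69431.78
68.8 x − 156.4 y = -19859.14
Solving the 2×2 system: x ≈ -168.0, y ≈ 53.1 km.

-168.0 km east, 53.1 km north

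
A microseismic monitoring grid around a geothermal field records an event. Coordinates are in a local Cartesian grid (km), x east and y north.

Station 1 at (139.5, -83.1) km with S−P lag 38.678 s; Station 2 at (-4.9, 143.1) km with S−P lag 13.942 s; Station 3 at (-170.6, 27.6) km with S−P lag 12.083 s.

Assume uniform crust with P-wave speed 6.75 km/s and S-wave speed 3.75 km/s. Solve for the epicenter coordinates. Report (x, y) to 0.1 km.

Distance from S−P lag: d = Δt · v_P v_S / (v_P − v_S) = Δt · (6.75·3.75)/(6.75−3.75) ≈ 8.4375·Δt.
So d_Station 1 = 326.35, d_Station 2 = 117.64, d_Station 3 = 101.95 km.
Circle about each station: (x − 139.5)² + (y + 83.1)² = 326.35²; (x + 4.9)² + (y − 143.1)² = 117.64²; (x + 170.6)² + (y − 27.6)² = 101.95².
Subtracting the Station 1 equation from the Station 2 and Station 3 equations removes the quadratic terms:
-288.8 x + 452.4 y = 86800.91
-620.2 x + 221.4 y = 99610.78
Solving the 2×2 system: x ≈ -119.3, y ≈ 115.7 km.

-119.3 km east, 115.7 km north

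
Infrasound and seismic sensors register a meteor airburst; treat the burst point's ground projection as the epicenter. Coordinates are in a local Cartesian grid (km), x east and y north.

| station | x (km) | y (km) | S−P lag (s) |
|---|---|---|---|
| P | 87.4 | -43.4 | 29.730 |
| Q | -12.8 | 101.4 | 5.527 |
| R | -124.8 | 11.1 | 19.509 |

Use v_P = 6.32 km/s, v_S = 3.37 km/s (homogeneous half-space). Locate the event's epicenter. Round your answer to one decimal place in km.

x ≈ -43.9 km, y ≈ 126.4 km

Distance from S−P lag: d = Δt · v_P v_S / (v_P − v_S) = Δt · (6.32·3.37)/(6.32−3.37) ≈ 7.2198·Δt.
So d_P = 214.64, d_Q = 39.90, d_R = 140.85 km.
Circle about each station: (x − 87.4)² + (y + 43.4)² = 214.64²; (x + 12.8)² + (y − 101.4)² = 39.90²; (x + 124.8)² + (y − 11.1)² = 140.85².
Subtracting pairs of circle equations eliminates x²+y² and gives linear equations (the radical axes):
-200.4 x + 289.6 y = 45401.80
-424.4 x + 109.0 y = 32407.54
Solving the 2×2 system: x ≈ -43.9, y ≈ 126.4 km.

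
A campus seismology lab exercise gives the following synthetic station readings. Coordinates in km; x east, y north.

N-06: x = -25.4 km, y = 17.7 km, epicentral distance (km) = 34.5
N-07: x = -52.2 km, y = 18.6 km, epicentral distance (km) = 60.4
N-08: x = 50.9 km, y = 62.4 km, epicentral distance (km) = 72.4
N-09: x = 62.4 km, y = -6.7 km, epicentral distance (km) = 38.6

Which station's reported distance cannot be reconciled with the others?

Solve using three stations at a time. Using N-06, N-07, N-08 (subtract circle equations pairwise → linear system) gives (x, y) ≈ (6.6, 5.2).
Distances from that point to each station vs reported:
  N-06: calculated 34.4 vs reported 34.5 → residual 0.1 km
  N-07: calculated 60.3 vs reported 60.4 → residual 0.1 km
  N-08: calculated 72.3 vs reported 72.4 → residual 0.1 km
  N-09: calculated 57.0 vs reported 38.6 → residual 18.4 km
N-06, N-07, N-08 are mutually consistent (residuals ≈ 0); N-09 is off by 18.4 km.

N-09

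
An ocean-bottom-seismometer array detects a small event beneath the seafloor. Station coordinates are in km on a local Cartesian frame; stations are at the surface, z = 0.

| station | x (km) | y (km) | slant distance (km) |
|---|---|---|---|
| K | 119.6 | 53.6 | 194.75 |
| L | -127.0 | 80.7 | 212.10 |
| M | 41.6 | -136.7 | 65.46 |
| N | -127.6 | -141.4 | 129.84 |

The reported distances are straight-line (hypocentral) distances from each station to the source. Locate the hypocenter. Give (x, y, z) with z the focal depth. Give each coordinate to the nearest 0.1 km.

Each station gives a sphere (x−x_i)² + (y−y_i)² + z² = d_i² (stations at z=0).
Subtracting the K sphere from L and M: z² cancels, leaving linear equations in x and y:
-493.2 x + 54.2 y = -1594.48
-156.0 x − 380.6 y = 36882.88
Solving: x ≈ -7.097, y ≈ -93.998 km (keep extra digits for the depth step; rounded: -7.1, -94.0).
Then from the K sphere: z² = 194.75² − (x − 119.6)² − (y − 53.6)² with x = -7.097, y = -93.998, so z ≈ 9.501 ≈ 9.5 km.

(-7.1, -94.0, 9.5)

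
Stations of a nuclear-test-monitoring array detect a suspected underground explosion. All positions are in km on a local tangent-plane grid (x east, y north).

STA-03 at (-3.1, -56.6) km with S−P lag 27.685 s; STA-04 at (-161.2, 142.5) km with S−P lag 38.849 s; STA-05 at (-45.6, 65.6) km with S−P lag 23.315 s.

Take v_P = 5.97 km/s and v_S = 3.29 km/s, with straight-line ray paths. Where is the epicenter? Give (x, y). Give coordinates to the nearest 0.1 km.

(120.9, 104.0)

Distance from S−P lag: d = Δt · v_P v_S / (v_P − v_S) = Δt · (5.97·3.29)/(5.97−3.29) ≈ 7.3288·Δt.
So d_STA-03 = 202.90, d_STA-04 = 284.72, d_STA-05 = 170.87 km.
Circle about each station: (x + 3.1)² + (y + 56.6)² = 202.90²; (x + 161.2)² + (y − 142.5)² = 284.72²; (x + 45.6)² + (y − 65.6)² = 170.87².
Subtracting the STA-03 equation from the STA-04 and STA-05 equations removes the quadratic terms:
-316.2 x + 398.2 y = 3181.45
-85.0 x + 244.4 y = 15141.40
Solving the 2×2 system: x ≈ 120.9, y ≈ 104.0 km.
Check against STA-03 (with the unrounded x, y): √((x + 3.1)²+(y + 56.6)²) = 202.92 ≈ 202.90 km. ✓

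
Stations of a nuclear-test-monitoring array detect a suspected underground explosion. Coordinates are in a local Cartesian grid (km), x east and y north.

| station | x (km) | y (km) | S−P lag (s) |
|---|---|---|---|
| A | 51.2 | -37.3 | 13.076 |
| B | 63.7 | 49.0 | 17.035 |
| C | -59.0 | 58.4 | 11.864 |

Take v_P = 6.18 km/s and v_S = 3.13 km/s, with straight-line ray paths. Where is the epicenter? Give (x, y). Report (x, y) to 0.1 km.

Distance from S−P lag: d = Δt · v_P v_S / (v_P − v_S) = Δt · (6.18·3.13)/(6.18−3.13) ≈ 6.3421·Δt.
So d_A = 82.93, d_B = 108.04, d_C = 75.24 km.
Circle about each station: (x − 51.2)² + (y + 37.3)² = 82.93²; (x − 63.7)² + (y − 49.0)² = 108.04²; (x + 59.0)² + (y − 58.4)² = 75.24².
Subtracting pairs of circle equations eliminates x²+y² and gives linear equations (the radical axes):
25.0 x + 172.6 y = -2349.30
-220.4 x + 191.4 y = 4095.16
Solving the 2×2 system: x ≈ -27.0, y ≈ -9.7 km.

-27.0 km east, -9.7 km north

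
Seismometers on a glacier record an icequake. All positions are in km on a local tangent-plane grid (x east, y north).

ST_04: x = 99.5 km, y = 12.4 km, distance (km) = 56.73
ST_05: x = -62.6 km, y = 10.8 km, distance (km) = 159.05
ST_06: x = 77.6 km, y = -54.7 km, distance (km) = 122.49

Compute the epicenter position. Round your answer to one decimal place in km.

86.0 km east, 67.5 km north

Circle about each station: (x − 99.5)² + (y − 12.4)² = 56.73²; (x + 62.6)² + (y − 10.8)² = 159.05²; (x − 77.6)² + (y + 54.7)² = 122.49².
Subtracting pairs of circle equations eliminates x²+y² and gives linear equations (the radical axes):
-324.2 x − 3.2 y = -28097.22
-43.8 x − 134.2 y = -12825.67
Solving the 2×2 system: x ≈ 86.0, y ≈ 67.5 km.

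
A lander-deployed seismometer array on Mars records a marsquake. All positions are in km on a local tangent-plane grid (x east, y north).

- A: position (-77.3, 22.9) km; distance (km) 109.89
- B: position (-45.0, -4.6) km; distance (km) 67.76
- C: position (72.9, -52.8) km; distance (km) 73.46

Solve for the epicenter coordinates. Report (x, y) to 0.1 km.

x ≈ -0.5 km, y ≈ -55.7 km

Circle about each station: (x + 77.3)² + (y − 22.9)² = 109.89²; (x + 45.0)² + (y + 4.6)² = 67.76²; (x − 72.9)² + (y + 52.8)² = 73.46².
Subtracting the A equation from the B and C equations removes the quadratic terms:
64.6 x − 55.0 y = 3030.85
300.4 x − 151.4 y = 8281.99
Solving the 2×2 system: x ≈ -0.5, y ≈ -55.7 km.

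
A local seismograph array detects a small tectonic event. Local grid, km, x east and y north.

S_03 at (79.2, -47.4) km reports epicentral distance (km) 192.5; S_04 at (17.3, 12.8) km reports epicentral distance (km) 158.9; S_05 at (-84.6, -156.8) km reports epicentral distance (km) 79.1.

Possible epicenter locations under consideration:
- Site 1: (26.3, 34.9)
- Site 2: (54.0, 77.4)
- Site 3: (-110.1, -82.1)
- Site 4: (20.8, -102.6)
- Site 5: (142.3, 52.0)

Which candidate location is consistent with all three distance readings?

For each candidate, compare |candidate − station| to the reported distance:
Site 1: residuals S_03 94.7, S_04 135.0, S_05 142.4 → max 142.4 km
Site 2: residuals S_03 65.2, S_04 84.6, S_05 193.0 → max 193.0 km
Site 3: residuals S_03 0.0, S_04 0.0, S_05 0.2 → max 0.2 km
Site 4: residuals S_03 112.1, S_04 43.4, S_05 39.4 → max 112.1 km
Site 5: residuals S_03 74.8, S_04 27.9, S_05 229.3 → max 229.3 km
Only Site 3 has all residuals ≈ 0.

Site 3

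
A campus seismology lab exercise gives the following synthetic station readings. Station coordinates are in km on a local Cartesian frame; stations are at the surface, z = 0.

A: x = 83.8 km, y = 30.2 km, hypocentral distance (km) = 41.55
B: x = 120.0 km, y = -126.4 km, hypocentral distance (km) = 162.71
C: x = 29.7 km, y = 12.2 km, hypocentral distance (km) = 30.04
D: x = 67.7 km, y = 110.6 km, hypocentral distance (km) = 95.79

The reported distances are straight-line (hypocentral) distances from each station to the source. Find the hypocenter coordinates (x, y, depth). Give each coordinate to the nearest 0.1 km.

(49.9, 18.9, 21.2)

Each station gives a sphere (x−x_i)² + (y−y_i)² + z² = d_i² (stations at z=0).
Subtracting the A sphere from B and C: z² cancels, leaving linear equations in x and y:
72.4 x − 313.2 y = -2305.66
-108.2 x − 36.0 y = -6079.55
Solving: x ≈ 49.901, y ≈ 18.897 km (keep extra digits for the depth step; rounded: 49.9, 18.9).
Then from the A sphere: z² = 41.55² − (x − 83.8)² − (y − 30.2)² with x = 49.901, y = 18.897, so z ≈ 21.201 ≈ 21.2 km.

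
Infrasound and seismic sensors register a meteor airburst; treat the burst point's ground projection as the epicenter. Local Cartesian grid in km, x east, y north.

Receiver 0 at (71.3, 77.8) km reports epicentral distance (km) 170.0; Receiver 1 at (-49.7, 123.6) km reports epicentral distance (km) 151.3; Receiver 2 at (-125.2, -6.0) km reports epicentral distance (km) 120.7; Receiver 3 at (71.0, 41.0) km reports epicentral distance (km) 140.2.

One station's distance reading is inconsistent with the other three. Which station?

Receiver 1

Solve using three stations at a time. Using Receiver 0, Receiver 2, Receiver 3 (subtract circle equations pairwise → linear system) gives (x, y) ≈ (-20.2, -65.5).
Distances from that point to each station vs reported:
  Receiver 0: calculated 170.0 vs reported 170.0 → residual 0.0 km
  Receiver 1: calculated 191.3 vs reported 151.3 → residual 40.0 km
  Receiver 2: calculated 120.7 vs reported 120.7 → residual 0.0 km
  Receiver 3: calculated 140.2 vs reported 140.2 → residual 0.0 km
Receiver 0, Receiver 2, Receiver 3 are mutually consistent (residuals ≈ 0); Receiver 1 is off by 40.0 km.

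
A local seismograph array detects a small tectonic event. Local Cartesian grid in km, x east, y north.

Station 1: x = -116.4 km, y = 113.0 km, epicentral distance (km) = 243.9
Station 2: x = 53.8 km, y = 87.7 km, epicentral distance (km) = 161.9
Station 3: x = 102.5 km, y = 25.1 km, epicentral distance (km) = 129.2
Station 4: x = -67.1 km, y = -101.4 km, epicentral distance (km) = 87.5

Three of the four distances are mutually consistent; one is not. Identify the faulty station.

Station 1

Solve using three stations at a time. Using Station 2, Station 3, Station 4 (subtract circle equations pairwise → linear system) gives (x, y) ≈ (14.3, -69.3).
Distances from that point to each station vs reported:
  Station 1: calculated 224.3 vs reported 243.9 → residual 19.6 km
  Station 2: calculated 161.9 vs reported 161.9 → residual 0.0 km
  Station 3: calculated 129.2 vs reported 129.2 → residual 0.0 km
  Station 4: calculated 87.5 vs reported 87.5 → residual 0.0 km
Station 2, Station 3, Station 4 are mutually consistent (residuals ≈ 0); Station 1 is off by 19.6 km.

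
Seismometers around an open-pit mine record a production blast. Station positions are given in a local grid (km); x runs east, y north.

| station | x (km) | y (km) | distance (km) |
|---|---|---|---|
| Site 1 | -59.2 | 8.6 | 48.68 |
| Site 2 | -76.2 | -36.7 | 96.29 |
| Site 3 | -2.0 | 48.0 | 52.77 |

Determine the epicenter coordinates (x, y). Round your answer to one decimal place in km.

x ≈ -54.0 km, y ≈ 57.0 km

Circle about each station: (x + 59.2)² + (y − 8.6)² = 48.68²; (x + 76.2)² + (y + 36.7)² = 96.29²; (x + 2.0)² + (y − 48.0)² = 52.77².
Subtracting the Site 1 equation from the Site 2 and Site 3 equations removes the quadratic terms:
-34.0 x − 90.6 y = -3327.29
114.4 x + 78.8 y = -1685.53
Solving the 2×2 system: x ≈ -54.0, y ≈ 57.0 km.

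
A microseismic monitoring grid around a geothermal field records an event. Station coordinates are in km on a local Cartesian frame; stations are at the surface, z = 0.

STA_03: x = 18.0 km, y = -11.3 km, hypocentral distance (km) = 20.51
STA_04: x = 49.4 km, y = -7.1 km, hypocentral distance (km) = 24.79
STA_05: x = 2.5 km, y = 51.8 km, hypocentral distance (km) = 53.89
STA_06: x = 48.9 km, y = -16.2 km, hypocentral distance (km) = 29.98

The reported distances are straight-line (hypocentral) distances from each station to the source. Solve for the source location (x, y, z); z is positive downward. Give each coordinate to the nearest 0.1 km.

x ≈ 28.7 km, y ≈ 5.1 km, depth ≈ 6.1 km

Each station gives a sphere (x−x_i)² + (y−y_i)² + z² = d_i² (stations at z=0).
Subtracting the STA_03 sphere from STA_04 and STA_05: z² cancels, leaving linear equations in x and y:
62.8 x + 8.4 y = 1845.20
-31.0 x + 126.2 y = -245.67
Solving: x ≈ 28.700, y ≈ 5.103 km (keep extra digits for the depth step; rounded: 28.7, 5.1).
Then from the STA_03 sphere: z² = 20.51² − (x − 18.0)² − (y + 11.3)² with x = 28.700, y = 5.103, so z ≈ 6.092 ≈ 6.1 km.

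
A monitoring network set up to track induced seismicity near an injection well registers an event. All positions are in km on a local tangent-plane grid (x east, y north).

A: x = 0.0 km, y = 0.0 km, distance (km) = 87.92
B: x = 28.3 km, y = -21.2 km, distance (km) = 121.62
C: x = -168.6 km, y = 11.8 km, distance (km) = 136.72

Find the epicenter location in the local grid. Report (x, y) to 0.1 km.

-47.0 km east, 74.3 km north

Circle about each station: x² + y² = 87.92²; (x − 28.3)² + (y + 21.2)² = 121.62²; (x + 168.6)² + (y − 11.8)² = 136.72².
Subtracting the A equation from the B and C equations removes the quadratic terms:
56.6 x − 42.4 y = -5811.17
-337.2 x + 23.6 y = 17602.77
Solving the 2×2 system: x ≈ -47.0, y ≈ 74.3 km.
Check against A (with the unrounded x, y): √(x²+y²) = 87.93 ≈ 87.92 km. ✓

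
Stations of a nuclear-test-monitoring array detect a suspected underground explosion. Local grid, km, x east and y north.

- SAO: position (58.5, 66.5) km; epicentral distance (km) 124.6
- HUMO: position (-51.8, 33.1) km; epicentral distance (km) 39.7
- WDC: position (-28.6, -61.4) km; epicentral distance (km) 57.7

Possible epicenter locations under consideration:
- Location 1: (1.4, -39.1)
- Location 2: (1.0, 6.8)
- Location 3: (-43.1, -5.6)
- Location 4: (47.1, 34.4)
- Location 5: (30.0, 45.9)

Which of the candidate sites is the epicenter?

Location 3

For each candidate, compare |candidate − station| to the reported distance:
Location 1: residuals SAO 4.6, HUMO 50.0, WDC 20.3 → max 50.0 km
Location 2: residuals SAO 41.7, HUMO 19.3, WDC 16.6 → max 41.7 km
Location 3: residuals SAO 0.0, HUMO 0.0, WDC 0.0 → max 0.0 km
Location 4: residuals SAO 90.5, HUMO 59.2, WDC 64.4 → max 90.5 km
Location 5: residuals SAO 89.4, HUMO 43.1, WDC 64.6 → max 89.4 km
Only Location 3 has all residuals ≈ 0.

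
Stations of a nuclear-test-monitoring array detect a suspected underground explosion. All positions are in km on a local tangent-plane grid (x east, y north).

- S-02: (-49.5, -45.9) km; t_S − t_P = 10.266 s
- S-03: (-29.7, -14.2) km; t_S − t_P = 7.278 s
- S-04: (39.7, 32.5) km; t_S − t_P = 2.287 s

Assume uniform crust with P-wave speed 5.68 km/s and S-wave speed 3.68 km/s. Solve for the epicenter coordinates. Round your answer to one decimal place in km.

x ≈ 42.8 km, y ≈ 8.8 km

Distance from S−P lag: d = Δt · v_P v_S / (v_P − v_S) = Δt · (5.68·3.68)/(5.68−3.68) ≈ 10.4512·Δt.
So d_S-02 = 107.29, d_S-03 = 76.06, d_S-04 = 23.90 km.
Circle about each station: (x + 49.5)² + (y + 45.9)² = 107.29²; (x + 29.7)² + (y + 14.2)² = 76.06²; (x − 39.7)² + (y − 32.5)² = 23.90².
Subtracting the S-02 equation from the S-03 and S-04 equations removes the quadratic terms:
39.6 x + 63.4 y = 2252.69
178.4 x + 156.8 y = 9015.21
Solving the 2×2 system: x ≈ 42.8, y ≈ 8.8 km.
Check against S-02 (with the unrounded x, y): √((x + 49.5)²+(y + 45.9)²) = 107.29 ≈ 107.29 km. ✓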